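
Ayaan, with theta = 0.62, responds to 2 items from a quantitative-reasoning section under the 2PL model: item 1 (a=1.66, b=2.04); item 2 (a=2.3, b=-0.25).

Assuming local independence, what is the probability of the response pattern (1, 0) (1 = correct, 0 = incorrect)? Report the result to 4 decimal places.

0.0103

P(theta) = 1 / (1 + exp(−a(theta − b)))
P_1 = 1/(1+e^{2.3572}) = 0.0865
P_2 = 1/(1+e^{-2.0010}) = 0.8809
L = P_1 × (1−P_2) = 0.0865 × 0.1191 = 0.01030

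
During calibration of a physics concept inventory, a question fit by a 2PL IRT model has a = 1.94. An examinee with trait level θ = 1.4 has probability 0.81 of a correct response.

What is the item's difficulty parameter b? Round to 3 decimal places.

P(θ) = 1 / (1 + exp(−a(θ − b)))
logit(0.81) = ln(0.81/0.19) = 1.4500
b = θ − logit/(a) = 1.4 − 1.4500/1.9400 = 0.6526

0.653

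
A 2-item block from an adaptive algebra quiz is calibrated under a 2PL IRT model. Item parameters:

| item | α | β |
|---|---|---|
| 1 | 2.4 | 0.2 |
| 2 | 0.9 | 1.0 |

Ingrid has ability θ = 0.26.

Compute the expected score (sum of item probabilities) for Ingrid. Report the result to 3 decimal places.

0.875

P(θ) = 1 / (1 + exp(−α(θ − β)))
P_1 = 1/(1+e^{-0.1440}) = 0.5359
P_2 = 1/(1+e^{0.6660}) = 0.3394
E[score] = 0.5359 + 0.3394 = 0.8753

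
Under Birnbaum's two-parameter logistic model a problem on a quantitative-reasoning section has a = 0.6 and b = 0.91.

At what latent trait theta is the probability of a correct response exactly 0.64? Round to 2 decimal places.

1.87

P(theta) = 1 / (1 + exp(−a(theta − b)))
logit = ln(0.6400/0.3600) = 0.5754
theta = b + logit/(a) = 0.91 + 0.5754/0.6000 = 1.8689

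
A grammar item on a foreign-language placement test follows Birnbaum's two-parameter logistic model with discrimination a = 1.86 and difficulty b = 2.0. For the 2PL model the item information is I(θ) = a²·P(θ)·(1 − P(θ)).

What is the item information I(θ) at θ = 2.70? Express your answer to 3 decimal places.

0.582

P = 1/(1+e^{-1.3020}) = 0.7862
P(1−P) = 0.7862 × 0.2138 = 0.1681
I = a² × P(1−P) = 1.86² × 0.1681 = 0.58158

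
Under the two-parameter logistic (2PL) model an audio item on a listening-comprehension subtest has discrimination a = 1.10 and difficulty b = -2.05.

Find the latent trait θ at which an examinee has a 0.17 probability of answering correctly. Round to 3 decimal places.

-3.491

P(θ) = 1 / (1 + exp(−a(θ − b)))
logit = ln(0.1700/0.8300) = -1.5856
θ = b + logit/(a) = -2.05 + (-1.5856)/1.1000 = -3.4915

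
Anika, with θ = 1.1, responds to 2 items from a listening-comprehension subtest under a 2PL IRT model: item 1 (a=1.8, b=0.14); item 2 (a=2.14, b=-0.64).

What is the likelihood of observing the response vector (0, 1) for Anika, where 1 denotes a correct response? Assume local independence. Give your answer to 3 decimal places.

P(θ) = 1 / (1 + exp(−a(θ − b)))
P_1 = 1/(1+e^{-1.7280}) = 0.8492
P_2 = 1/(1+e^{-3.7236}) = 0.9764
L = (1−P_1) × P_2 = 0.1508 × 0.9764 = 0.14729

0.147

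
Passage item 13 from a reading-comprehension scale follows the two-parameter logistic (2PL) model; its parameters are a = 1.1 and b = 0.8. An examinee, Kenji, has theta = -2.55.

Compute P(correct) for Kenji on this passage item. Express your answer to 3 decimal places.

P(theta) = 1 / (1 + exp(−a(theta − b)))
Exponent: 1.1 × (-2.55 − 0.8) = -3.6850
1/(1 + e^{3.6850}) = 0.0245

0.024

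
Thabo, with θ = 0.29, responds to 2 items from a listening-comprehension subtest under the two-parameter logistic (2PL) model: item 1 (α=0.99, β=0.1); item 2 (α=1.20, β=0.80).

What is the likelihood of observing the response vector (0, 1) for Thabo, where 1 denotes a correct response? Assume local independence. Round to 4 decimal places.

P(θ) = 1 / (1 + exp(−α(θ − β)))
P_1 = 1/(1+e^{-0.1881}) = 0.5469
P_2 = 1/(1+e^{0.6120}) = 0.3516
L = (1−P_1) × P_2 = 0.4531 × 0.3516 = 0.15932

0.1593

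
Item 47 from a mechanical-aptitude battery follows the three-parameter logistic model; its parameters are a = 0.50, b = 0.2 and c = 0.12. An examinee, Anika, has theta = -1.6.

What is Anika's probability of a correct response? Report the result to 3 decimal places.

0.374

P(theta) = c + (1 − c) · 1 / (1 + exp(−a(theta − b)))
Exponent: 0.50 × (-1.6 − 0.2) = -0.9000
1/(1 + e^{0.9000}) = 0.2891
P = 0.12 + 0.88 × 0.2891 = 0.3744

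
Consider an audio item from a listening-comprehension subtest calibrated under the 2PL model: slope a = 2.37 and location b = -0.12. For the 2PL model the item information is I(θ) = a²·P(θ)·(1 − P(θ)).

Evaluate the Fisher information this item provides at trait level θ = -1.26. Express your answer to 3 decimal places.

P = 1/(1+e^{2.7018}) = 0.0629
P(1−P) = 0.0629 × 0.9371 = 0.0589
I = a² × P(1−P) = 2.37² × 0.0589 = 0.33092

0.331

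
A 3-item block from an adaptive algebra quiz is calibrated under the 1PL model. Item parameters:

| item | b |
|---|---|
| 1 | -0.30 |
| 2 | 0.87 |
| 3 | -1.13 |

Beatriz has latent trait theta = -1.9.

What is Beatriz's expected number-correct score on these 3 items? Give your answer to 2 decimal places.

0.54

P(theta) = 1 / (1 + exp(−(theta − b)))
P_1 = 1/(1+e^{1.6000}) = 0.1680
P_2 = 1/(1+e^{2.7700}) = 0.0590
P_3 = 1/(1+e^{0.7700}) = 0.3165
E[score] = 0.1680 + 0.0590 + 0.3165 = 0.5434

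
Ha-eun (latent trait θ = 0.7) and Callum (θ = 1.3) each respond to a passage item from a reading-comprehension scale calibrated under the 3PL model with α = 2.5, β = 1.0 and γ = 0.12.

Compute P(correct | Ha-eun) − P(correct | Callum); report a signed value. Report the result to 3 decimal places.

-0.315

P(θ) = γ + (1 − γ) · 1 / (1 + exp(−α(θ − β)))
P(Ha-eun) = 0.4023  [exponent -0.7500]
P(Callum) = 0.7177  [exponent 0.7500]
Difference = 0.4023 − 0.7177 = -0.3154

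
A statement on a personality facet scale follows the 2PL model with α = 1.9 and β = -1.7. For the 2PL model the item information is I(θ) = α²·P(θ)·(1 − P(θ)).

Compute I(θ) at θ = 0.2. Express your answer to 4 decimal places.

0.0926

P = 1/(1+e^{-3.6100}) = 0.9737
P(1−P) = 0.9737 × 0.0263 = 0.0256
I = α² × P(1−P) = 1.9² × 0.0256 = 0.09258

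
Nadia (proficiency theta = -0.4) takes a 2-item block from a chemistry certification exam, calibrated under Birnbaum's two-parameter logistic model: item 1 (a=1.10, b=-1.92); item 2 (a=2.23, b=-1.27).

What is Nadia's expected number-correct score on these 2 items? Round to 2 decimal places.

P(theta) = 1 / (1 + exp(−a(theta − b)))
P_1 = 1/(1+e^{-1.6720}) = 0.8418
P_2 = 1/(1+e^{-1.9401}) = 0.8744
E[score] = 0.8418 + 0.8744 = 1.7162

1.72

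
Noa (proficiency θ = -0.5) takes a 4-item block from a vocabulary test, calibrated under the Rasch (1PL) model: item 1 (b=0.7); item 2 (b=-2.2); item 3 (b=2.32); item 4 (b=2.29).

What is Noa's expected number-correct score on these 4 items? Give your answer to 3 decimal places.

P(θ) = 1 / (1 + exp(−(θ − b)))
P_1 = 1/(1+e^{1.2000}) = 0.2315
P_2 = 1/(1+e^{-1.7000}) = 0.8455
P_3 = 1/(1+e^{2.8200}) = 0.0563
P_4 = 1/(1+e^{2.7900}) = 0.0579
E[score] = 0.2315 + 0.8455 + 0.0563 + 0.0579 = 1.1911

1.191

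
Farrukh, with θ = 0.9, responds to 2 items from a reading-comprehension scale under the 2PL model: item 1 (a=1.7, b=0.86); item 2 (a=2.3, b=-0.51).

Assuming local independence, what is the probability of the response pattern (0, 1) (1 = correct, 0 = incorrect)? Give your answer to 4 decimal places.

0.4649

P(θ) = 1 / (1 + exp(−a(θ − b)))
P_1 = 1/(1+e^{-0.0680}) = 0.5170
P_2 = 1/(1+e^{-3.2430}) = 0.9624
L = (1−P_1) × P_2 = 0.4830 × 0.9624 = 0.46486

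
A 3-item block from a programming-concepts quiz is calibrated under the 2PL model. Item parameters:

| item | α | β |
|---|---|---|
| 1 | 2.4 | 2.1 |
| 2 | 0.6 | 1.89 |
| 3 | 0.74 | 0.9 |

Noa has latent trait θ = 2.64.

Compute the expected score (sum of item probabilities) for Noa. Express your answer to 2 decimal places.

2.18

P(θ) = 1 / (1 + exp(−α(θ − β)))
P_1 = 1/(1+e^{-1.2960}) = 0.7852
P_2 = 1/(1+e^{-0.4500}) = 0.6106
P_3 = 1/(1+e^{-1.2876}) = 0.7837
E[score] = 0.7852 + 0.6106 + 0.7837 = 2.1795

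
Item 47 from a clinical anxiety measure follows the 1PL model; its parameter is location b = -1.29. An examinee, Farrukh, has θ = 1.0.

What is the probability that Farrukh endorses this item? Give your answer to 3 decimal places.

0.908

P(θ) = 1 / (1 + exp(−(θ − b)))
Exponent: (1.0 − (-1.29)) = 2.2900
1/(1 + e^{-2.2900}) = 0.9080
P = 0.9080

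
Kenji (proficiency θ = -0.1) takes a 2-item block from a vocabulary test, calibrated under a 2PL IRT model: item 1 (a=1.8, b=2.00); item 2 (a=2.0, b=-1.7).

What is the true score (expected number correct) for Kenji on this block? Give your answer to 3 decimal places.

0.983

P(θ) = 1 / (1 + exp(−a(θ − b)))
P_1 = 1/(1+e^{3.7800}) = 0.0223
P_2 = 1/(1+e^{-3.2000}) = 0.9608
E[score] = 0.0223 + 0.9608 = 0.9831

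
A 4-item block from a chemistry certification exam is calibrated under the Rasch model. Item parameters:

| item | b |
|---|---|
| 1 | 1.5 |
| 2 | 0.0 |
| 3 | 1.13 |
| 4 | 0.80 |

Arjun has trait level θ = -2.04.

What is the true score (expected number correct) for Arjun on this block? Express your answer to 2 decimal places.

0.24

P(θ) = 1 / (1 + exp(−(θ − b)))
P_1 = 1/(1+e^{3.5400}) = 0.0282
P_2 = 1/(1+e^{2.0400}) = 0.1151
P_3 = 1/(1+e^{3.1700}) = 0.0403
P_4 = 1/(1+e^{2.8400}) = 0.0552
E[score] = 0.0282 + 0.1151 + 0.0403 + 0.0552 = 0.2388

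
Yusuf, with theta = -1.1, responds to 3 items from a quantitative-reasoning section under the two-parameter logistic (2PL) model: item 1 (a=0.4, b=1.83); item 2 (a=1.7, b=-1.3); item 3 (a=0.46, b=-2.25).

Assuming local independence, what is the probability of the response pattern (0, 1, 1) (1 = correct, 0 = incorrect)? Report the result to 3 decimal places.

0.281

P(theta) = 1 / (1 + exp(−a(theta − b)))
P_1 = 1/(1+e^{1.1720}) = 0.2365
P_2 = 1/(1+e^{-0.3400}) = 0.5842
P_3 = 1/(1+e^{-0.5290}) = 0.6292
L = (1−P_1) × P_2 × P_3 = 0.7635 × 0.5842 × 0.6292 = 0.28067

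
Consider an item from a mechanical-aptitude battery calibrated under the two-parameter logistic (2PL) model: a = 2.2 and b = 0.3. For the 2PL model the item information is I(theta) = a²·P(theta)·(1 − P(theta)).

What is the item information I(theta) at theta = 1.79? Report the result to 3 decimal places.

P = 1/(1+e^{-3.2780}) = 0.9637
P(1−P) = 0.9637 × 0.0363 = 0.0350
I = a² × P(1−P) = 2.2² × 0.0350 = 0.16947

0.169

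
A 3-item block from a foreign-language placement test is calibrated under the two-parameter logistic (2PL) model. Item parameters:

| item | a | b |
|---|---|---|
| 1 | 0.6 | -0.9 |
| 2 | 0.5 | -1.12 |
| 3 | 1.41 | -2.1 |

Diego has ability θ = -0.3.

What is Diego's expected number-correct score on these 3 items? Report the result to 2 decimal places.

2.12

P(θ) = 1 / (1 + exp(−a(θ − b)))
P_1 = 1/(1+e^{-0.3600}) = 0.5890
P_2 = 1/(1+e^{-0.4100}) = 0.6011
P_3 = 1/(1+e^{-2.5380}) = 0.9268
E[score] = 0.5890 + 0.6011 + 0.9268 = 2.1169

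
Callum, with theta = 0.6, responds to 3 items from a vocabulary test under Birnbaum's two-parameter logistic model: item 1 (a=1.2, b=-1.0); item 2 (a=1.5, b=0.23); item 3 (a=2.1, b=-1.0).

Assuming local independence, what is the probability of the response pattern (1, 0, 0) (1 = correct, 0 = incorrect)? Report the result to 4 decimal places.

P(theta) = 1 / (1 + exp(−a(theta − b)))
P_1 = 1/(1+e^{-1.9200}) = 0.8721
P_2 = 1/(1+e^{-0.5550}) = 0.6353
P_3 = 1/(1+e^{-3.3600}) = 0.9664
L = P_1 × (1−P_2) × (1−P_3) = 0.8721 × 0.3647 × 0.0336 = 0.01068

0.0107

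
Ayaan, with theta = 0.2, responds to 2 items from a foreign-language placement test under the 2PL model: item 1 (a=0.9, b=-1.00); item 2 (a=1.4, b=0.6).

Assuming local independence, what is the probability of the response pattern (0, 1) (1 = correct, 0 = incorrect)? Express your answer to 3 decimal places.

P(theta) = 1 / (1 + exp(−a(theta − b)))
P_1 = 1/(1+e^{-1.0800}) = 0.7465
P_2 = 1/(1+e^{0.5600}) = 0.3635
L = (1−P_1) × P_2 = 0.2535 × 0.3635 = 0.09216

0.092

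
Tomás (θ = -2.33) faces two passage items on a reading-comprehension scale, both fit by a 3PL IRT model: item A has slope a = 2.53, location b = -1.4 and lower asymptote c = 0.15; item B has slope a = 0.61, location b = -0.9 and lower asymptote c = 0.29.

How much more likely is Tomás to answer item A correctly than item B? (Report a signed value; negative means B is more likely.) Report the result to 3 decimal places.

P(θ) = c + (1 − c) · 1 / (1 + exp(−a(θ − b)))
P_A = 0.2238
P_B = 0.4993
P_A − P_B = -0.2755

-0.275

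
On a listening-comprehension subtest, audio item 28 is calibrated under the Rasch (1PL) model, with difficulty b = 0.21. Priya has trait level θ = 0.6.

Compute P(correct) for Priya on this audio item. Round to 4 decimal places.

0.5963

P(θ) = 1 / (1 + exp(−(θ − b)))
Exponent: (0.6 − 0.21) = 0.3900
1/(1 + e^{-0.3900}) = 0.5963
P = 0.5963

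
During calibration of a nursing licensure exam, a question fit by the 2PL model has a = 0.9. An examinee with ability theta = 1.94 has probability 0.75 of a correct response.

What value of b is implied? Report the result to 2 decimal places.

0.72

P(theta) = 1 / (1 + exp(−a(theta − b)))
logit(0.75) = ln(0.75/0.25) = 1.0986
b = theta − logit/(a) = 1.94 − 1.0986/0.9000 = 0.7193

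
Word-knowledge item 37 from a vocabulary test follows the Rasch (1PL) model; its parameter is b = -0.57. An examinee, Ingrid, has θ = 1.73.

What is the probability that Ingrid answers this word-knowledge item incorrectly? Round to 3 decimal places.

0.091

P(θ) = 1 / (1 + exp(−(θ − b)))
Exponent: (1.73 − (-0.57)) = 2.3000
1/(1 + e^{-2.3000}) = 0.9089
P = 0.9089
P(incorrect) = 1 − 0.9089 = 0.0911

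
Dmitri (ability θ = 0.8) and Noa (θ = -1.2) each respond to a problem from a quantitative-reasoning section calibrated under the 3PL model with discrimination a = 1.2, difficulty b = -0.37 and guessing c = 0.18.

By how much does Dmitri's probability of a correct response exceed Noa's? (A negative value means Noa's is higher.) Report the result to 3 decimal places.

0.437

P(θ) = c + (1 − c) · 1 / (1 + exp(−a(θ − b)))
P(Dmitri) = 0.8383  [exponent 1.4040]
P(Noa) = 0.4012  [exponent -0.9960]
Difference = 0.8383 − 0.4012 = 0.4371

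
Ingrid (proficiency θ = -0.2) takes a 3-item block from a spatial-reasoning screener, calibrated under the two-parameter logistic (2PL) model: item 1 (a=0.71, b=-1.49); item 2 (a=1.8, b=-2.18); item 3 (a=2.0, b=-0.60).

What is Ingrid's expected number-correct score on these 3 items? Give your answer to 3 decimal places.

2.377

P(θ) = 1 / (1 + exp(−a(θ − b)))
P_1 = 1/(1+e^{-0.9159}) = 0.7142
P_2 = 1/(1+e^{-3.5640}) = 0.9725
P_3 = 1/(1+e^{-0.8000}) = 0.6900
E[score] = 0.7142 + 0.9725 + 0.6900 = 2.3766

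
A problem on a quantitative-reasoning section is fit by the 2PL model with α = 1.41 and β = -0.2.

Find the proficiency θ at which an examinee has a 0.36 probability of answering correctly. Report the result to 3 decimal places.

-0.608

P(θ) = 1 / (1 + exp(−α(θ − β)))
logit = ln(0.3600/0.6400) = -0.5754
θ = β + logit/(α) = -0.2 + (-0.5754)/1.4100 = -0.6081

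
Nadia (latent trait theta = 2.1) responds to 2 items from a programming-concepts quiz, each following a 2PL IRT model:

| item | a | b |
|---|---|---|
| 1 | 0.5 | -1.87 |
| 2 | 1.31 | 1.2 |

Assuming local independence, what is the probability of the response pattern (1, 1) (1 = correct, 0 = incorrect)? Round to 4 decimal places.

0.6724

P(theta) = 1 / (1 + exp(−a(theta − b)))
P_1 = 1/(1+e^{-1.9850}) = 0.8792
P_2 = 1/(1+e^{-1.1790}) = 0.7648
L = P_1 × P_2 = 0.8792 × 0.7648 = 0.67239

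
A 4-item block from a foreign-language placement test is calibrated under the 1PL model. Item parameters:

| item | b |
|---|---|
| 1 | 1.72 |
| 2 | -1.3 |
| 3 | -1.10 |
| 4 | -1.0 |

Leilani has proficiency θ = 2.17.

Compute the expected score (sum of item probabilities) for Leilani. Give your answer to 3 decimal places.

3.504

P(θ) = 1 / (1 + exp(−(θ − b)))
P_1 = 1/(1+e^{-0.4500}) = 0.6106
P_2 = 1/(1+e^{-3.4700}) = 0.9698
P_3 = 1/(1+e^{-3.2700}) = 0.9634
P_4 = 1/(1+e^{-3.1700}) = 0.9597
E[score] = 0.6106 + 0.9698 + 0.9634 + 0.9597 = 3.5035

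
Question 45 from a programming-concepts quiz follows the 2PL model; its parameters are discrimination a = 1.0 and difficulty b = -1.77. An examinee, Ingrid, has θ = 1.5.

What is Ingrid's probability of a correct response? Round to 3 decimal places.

P(θ) = 1 / (1 + exp(−a(θ − b)))
Exponent: 1.0 × (1.5 − (-1.77)) = 3.2700
1/(1 + e^{-3.2700}) = 0.9634

0.963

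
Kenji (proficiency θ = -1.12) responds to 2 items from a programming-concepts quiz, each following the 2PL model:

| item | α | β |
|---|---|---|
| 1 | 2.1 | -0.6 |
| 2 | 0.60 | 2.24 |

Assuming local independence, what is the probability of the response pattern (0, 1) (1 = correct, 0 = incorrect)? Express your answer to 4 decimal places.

0.0880

P(θ) = 1 / (1 + exp(−α(θ − β)))
P_1 = 1/(1+e^{1.0920}) = 0.2512
P_2 = 1/(1+e^{2.0160}) = 0.1175
L = (1−P_1) × P_2 = 0.7488 × 0.1175 = 0.08800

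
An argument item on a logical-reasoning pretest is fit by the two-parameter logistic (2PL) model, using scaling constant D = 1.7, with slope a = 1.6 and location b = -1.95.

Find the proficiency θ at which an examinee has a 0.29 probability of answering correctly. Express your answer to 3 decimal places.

-2.279

P(θ) = 1 / (1 + exp(−D·a(θ − b)))
logit = ln(0.2900/0.7100) = -0.8954
θ = b + logit/(1.7·a) = -1.95 + (-0.8954)/2.7200 = -2.2792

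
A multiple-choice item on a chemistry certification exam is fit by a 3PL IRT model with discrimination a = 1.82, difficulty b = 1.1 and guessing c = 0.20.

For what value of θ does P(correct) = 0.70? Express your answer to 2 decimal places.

P(θ) = c + (1 − c) · 1 / (1 + exp(−a(θ − b)))
Remove guessing floor: (0.70 − 0.20)/(1 − 0.20) = 0.6250
logit = ln(0.6250/0.3750) = 0.5108
θ = b + logit/(a) = 1.1 + 0.5108/1.8200 = 1.3807

1.38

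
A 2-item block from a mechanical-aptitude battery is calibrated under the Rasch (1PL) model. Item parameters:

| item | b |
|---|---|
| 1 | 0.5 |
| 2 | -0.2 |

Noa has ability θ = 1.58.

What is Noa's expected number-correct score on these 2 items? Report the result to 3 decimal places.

1.602

P(θ) = 1 / (1 + exp(−(θ − b)))
P_1 = 1/(1+e^{-1.0800}) = 0.7465
P_2 = 1/(1+e^{-1.7800}) = 0.8557
E[score] = 0.7465 + 0.8557 = 1.6022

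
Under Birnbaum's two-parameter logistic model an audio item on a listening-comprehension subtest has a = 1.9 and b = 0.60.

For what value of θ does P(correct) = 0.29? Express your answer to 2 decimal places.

0.13

P(θ) = 1 / (1 + exp(−a(θ − b)))
logit = ln(0.2900/0.7100) = -0.8954
θ = b + logit/(a) = 0.60 + (-0.8954)/1.9000 = 0.1287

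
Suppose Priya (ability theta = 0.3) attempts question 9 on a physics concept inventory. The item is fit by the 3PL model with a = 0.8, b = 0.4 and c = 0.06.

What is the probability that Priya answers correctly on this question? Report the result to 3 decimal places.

P(theta) = c + (1 − c) · 1 / (1 + exp(−a(theta − b)))
Exponent: 0.8 × (0.3 − 0.4) = -0.0800
1/(1 + e^{0.0800}) = 0.4800
P = 0.06 + 0.94 × 0.4800 = 0.5112

0.511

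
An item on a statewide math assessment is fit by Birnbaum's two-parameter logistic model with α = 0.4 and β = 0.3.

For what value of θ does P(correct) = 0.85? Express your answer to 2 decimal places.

P(θ) = 1 / (1 + exp(−α(θ − β)))
logit = ln(0.8500/0.1500) = 1.7346
θ = β + logit/(α) = 0.3 + 1.7346/0.4000 = 4.6365

4.64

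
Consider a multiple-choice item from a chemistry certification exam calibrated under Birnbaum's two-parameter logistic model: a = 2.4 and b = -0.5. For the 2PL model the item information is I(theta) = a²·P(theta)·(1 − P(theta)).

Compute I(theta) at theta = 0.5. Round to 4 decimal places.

P = 1/(1+e^{-2.4000}) = 0.9168
P(1−P) = 0.9168 × 0.0832 = 0.0763
I = a² × P(1−P) = 2.4² × 0.0763 = 0.43923

0.4392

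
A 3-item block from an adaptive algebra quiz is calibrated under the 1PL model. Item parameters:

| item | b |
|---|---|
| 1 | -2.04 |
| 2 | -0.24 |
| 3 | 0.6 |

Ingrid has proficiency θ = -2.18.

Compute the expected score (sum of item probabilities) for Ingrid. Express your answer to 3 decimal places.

0.649

P(θ) = 1 / (1 + exp(−(θ − b)))
P_1 = 1/(1+e^{0.1400}) = 0.4651
P_2 = 1/(1+e^{1.9400}) = 0.1256
P_3 = 1/(1+e^{2.7800}) = 0.0584
E[score] = 0.4651 + 0.1256 + 0.0584 = 0.6491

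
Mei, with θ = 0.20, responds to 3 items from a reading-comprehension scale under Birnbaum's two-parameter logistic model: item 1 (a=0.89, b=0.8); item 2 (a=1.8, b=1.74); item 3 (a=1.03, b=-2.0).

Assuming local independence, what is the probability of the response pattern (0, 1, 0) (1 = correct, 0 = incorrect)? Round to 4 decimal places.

0.0035

P(θ) = 1 / (1 + exp(−a(θ − b)))
P_1 = 1/(1+e^{0.5340}) = 0.3696
P_2 = 1/(1+e^{2.7720}) = 0.0589
P_3 = 1/(1+e^{-2.2660}) = 0.9060
L = (1−P_1) × P_2 × (1−P_3) = 0.6304 × 0.0589 × 0.0940 = 0.00349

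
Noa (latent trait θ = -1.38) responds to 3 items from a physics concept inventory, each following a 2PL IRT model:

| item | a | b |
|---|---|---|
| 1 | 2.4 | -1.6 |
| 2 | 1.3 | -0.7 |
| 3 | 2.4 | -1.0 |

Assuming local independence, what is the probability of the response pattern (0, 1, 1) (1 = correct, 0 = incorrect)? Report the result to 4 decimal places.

P(θ) = 1 / (1 + exp(−a(θ − b)))
P_1 = 1/(1+e^{-0.5280}) = 0.6290
P_2 = 1/(1+e^{0.8840}) = 0.2923
P_3 = 1/(1+e^{0.9120}) = 0.2866
L = (1−P_1) × P_2 × P_3 = 0.3710 × 0.2923 × 0.2866 = 0.03108

0.0311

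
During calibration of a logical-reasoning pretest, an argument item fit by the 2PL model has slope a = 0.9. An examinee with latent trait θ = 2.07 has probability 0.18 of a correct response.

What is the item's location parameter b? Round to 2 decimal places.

P(θ) = 1 / (1 + exp(−a(θ − b)))
logit(0.18) = ln(0.18/0.82) = -1.5163
b = θ − logit/(a) = 2.07 − (-1.5163)/0.9000 = 3.7548

3.75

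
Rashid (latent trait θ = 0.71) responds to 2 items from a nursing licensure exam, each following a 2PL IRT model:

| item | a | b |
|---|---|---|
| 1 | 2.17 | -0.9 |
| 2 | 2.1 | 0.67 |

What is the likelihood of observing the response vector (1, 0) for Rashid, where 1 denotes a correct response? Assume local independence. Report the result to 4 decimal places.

P(θ) = 1 / (1 + exp(−a(θ − b)))
P_1 = 1/(1+e^{-3.4937}) = 0.9705
P_2 = 1/(1+e^{-0.0840}) = 0.5210
L = P_1 × (1−P_2) = 0.9705 × 0.4790 = 0.46489

0.4649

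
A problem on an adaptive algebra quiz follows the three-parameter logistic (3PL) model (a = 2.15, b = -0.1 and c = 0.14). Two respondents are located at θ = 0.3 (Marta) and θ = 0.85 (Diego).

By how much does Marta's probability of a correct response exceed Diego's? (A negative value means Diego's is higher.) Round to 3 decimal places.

P(θ) = c + (1 − c) · 1 / (1 + exp(−a(θ − b)))
P(Marta) = 0.7443  [exponent 0.8600]
P(Diego) = 0.9013  [exponent 2.0425]
Difference = 0.7443 − 0.9013 = -0.1570

-0.157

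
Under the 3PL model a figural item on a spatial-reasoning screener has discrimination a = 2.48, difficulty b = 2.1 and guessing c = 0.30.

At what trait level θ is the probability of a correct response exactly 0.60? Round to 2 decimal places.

1.98

P(θ) = c + (1 − c) · 1 / (1 + exp(−a(θ − b)))
Remove guessing floor: (0.60 − 0.30)/(1 − 0.30) = 0.4286
logit = ln(0.4286/0.5714) = -0.2877
θ = b + logit/(a) = 2.1 + (-0.2877)/2.4800 = 1.9840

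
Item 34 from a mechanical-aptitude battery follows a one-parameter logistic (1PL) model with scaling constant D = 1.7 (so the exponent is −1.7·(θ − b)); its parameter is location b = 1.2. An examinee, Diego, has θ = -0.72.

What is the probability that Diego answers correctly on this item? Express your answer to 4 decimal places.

0.0368

P(θ) = 1 / (1 + exp(−D·(θ − b)))
Exponent: 1.7 × (-0.72 − 1.2) = -3.2640
1/(1 + e^{3.2640}) = 0.0368
P = 0.0368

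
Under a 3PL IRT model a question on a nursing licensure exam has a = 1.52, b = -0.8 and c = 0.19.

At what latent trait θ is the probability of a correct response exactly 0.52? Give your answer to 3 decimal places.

-1.047

P(θ) = c + (1 − c) · 1 / (1 + exp(−a(θ − b)))
Remove guessing floor: (0.52 − 0.19)/(1 − 0.19) = 0.4074
logit = ln(0.4074/0.5926) = -0.3747
θ = b + logit/(a) = -0.8 + (-0.3747)/1.5200 = -1.0465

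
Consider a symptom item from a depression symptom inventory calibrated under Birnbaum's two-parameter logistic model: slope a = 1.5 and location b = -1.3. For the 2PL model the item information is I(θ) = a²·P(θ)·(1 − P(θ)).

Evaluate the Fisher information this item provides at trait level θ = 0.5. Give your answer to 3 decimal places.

P = 1/(1+e^{-2.7000}) = 0.9370
P(1−P) = 0.9370 × 0.0630 = 0.0590
I = a² × P(1−P) = 1.5² × 0.0590 = 0.13277

0.133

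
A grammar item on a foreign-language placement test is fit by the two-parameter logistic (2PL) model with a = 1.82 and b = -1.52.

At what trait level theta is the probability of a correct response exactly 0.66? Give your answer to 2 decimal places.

P(theta) = 1 / (1 + exp(−a(theta − b)))
logit = ln(0.6600/0.3400) = 0.6633
theta = b + logit/(a) = -1.52 + 0.6633/1.8200 = -1.1556

-1.16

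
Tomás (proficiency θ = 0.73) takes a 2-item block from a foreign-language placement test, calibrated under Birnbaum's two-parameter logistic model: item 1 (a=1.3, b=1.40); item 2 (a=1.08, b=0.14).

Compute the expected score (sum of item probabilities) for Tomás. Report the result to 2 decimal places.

P(θ) = 1 / (1 + exp(−a(θ − b)))
P_1 = 1/(1+e^{0.8710}) = 0.2950
P_2 = 1/(1+e^{-0.6372}) = 0.6541
E[score] = 0.2950 + 0.6541 = 0.9492

0.95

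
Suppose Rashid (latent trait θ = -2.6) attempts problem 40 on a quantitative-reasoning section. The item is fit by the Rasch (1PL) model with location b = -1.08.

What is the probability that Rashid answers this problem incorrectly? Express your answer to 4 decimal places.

P(θ) = 1 / (1 + exp(−(θ − b)))
Exponent: (-2.6 − (-1.08)) = -1.5200
1/(1 + e^{1.5200}) = 0.1795
P = 0.1795
P(incorrect) = 1 − 0.1795 = 0.8205

0.8205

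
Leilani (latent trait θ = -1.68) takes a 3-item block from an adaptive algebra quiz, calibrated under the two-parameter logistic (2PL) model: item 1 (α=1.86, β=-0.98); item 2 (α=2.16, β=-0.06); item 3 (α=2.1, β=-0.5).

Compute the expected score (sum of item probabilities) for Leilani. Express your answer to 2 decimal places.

P(θ) = 1 / (1 + exp(−α(θ − β)))
P_1 = 1/(1+e^{1.3020}) = 0.2138
P_2 = 1/(1+e^{3.4992}) = 0.0293
P_3 = 1/(1+e^{2.4780}) = 0.0774
E[score] = 0.2138 + 0.0293 + 0.0774 = 0.3206

0.32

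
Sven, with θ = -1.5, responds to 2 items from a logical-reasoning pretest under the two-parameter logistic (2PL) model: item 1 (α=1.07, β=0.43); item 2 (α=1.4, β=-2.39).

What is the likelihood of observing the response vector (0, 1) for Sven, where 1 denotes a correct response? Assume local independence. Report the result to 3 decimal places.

P(θ) = 1 / (1 + exp(−α(θ − β)))
P_1 = 1/(1+e^{2.0651}) = 0.1125
P_2 = 1/(1+e^{-1.2460}) = 0.7766
L = (1−P_1) × P_2 = 0.8875 × 0.7766 = 0.68921

0.689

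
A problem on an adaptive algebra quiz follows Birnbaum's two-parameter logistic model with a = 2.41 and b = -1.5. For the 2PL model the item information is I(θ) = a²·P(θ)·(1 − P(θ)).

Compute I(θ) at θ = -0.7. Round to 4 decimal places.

0.6438

P = 1/(1+e^{-1.9280}) = 0.8730
P(1−P) = 0.8730 × 0.1270 = 0.1109
I = a² × P(1−P) = 2.41² × 0.1109 = 0.64383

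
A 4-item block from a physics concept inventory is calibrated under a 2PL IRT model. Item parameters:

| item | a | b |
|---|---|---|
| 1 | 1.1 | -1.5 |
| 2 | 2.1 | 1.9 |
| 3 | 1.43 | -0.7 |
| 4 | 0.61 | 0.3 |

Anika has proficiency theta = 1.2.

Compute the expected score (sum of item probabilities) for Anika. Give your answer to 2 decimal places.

P(theta) = 1 / (1 + exp(−a(theta − b)))
P_1 = 1/(1+e^{-2.9700}) = 0.9512
P_2 = 1/(1+e^{1.4700}) = 0.1869
P_3 = 1/(1+e^{-2.7170}) = 0.9380
P_4 = 1/(1+e^{-0.5490}) = 0.6339
E[score] = 0.9512 + 0.1869 + 0.9380 + 0.6339 = 2.7101

2.71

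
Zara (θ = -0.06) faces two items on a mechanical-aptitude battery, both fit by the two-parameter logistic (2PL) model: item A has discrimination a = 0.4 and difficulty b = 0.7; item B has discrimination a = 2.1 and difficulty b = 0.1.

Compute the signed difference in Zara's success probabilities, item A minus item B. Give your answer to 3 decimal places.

P(θ) = 1 / (1 + exp(−a(θ − b)))
P_A = 0.4246
P_B = 0.4168
P_A − P_B = 0.0078

0.008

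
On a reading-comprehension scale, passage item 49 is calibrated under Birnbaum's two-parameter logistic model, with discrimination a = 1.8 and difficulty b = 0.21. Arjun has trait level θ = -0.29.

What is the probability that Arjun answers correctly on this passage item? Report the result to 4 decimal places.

0.2891

P(θ) = 1 / (1 + exp(−a(θ − b)))
Exponent: 1.8 × (-0.29 − 0.21) = -0.9000
1/(1 + e^{0.9000}) = 0.2891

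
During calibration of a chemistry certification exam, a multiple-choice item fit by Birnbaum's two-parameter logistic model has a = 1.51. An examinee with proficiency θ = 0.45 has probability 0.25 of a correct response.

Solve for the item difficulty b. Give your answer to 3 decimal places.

1.178

P(θ) = 1 / (1 + exp(−a(θ − b)))
logit(0.25) = ln(0.25/0.75) = -1.0986
b = θ − logit/(a) = 0.45 − (-1.0986)/1.5100 = 1.1776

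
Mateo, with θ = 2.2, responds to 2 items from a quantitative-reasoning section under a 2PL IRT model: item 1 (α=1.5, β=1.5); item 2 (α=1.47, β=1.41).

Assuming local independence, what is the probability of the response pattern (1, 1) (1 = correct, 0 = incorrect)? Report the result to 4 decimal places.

0.5642

P(θ) = 1 / (1 + exp(−α(θ − β)))
P_1 = 1/(1+e^{-1.0500}) = 0.7408
P_2 = 1/(1+e^{-1.1613}) = 0.7616
L = P_1 × P_2 = 0.7408 × 0.7616 = 0.56415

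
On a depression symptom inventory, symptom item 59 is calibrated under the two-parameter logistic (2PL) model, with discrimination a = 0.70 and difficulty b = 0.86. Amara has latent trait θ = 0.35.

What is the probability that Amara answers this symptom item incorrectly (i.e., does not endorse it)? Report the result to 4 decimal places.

0.5883

P(θ) = 1 / (1 + exp(−a(θ − b)))
Exponent: 0.70 × (0.35 − 0.86) = -0.3570
1/(1 + e^{0.3570}) = 0.4117
P(incorrect) = 1 − 0.4117 = 0.5883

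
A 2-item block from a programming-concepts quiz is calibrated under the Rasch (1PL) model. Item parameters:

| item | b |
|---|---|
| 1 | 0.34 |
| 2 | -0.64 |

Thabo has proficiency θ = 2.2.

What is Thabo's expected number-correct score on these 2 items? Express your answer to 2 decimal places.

1.81

P(θ) = 1 / (1 + exp(−(θ − b)))
P_1 = 1/(1+e^{-1.8600}) = 0.8653
P_2 = 1/(1+e^{-2.8400}) = 0.9448
E[score] = 0.8653 + 0.9448 = 1.8101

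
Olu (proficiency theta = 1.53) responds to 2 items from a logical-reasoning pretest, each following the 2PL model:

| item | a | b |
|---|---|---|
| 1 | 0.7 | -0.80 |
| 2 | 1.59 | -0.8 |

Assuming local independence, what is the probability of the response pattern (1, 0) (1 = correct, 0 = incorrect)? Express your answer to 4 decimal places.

P(theta) = 1 / (1 + exp(−a(theta − b)))
P_1 = 1/(1+e^{-1.6310}) = 0.8363
P_2 = 1/(1+e^{-3.7047}) = 0.9760
L = P_1 × (1−P_2) = 0.8363 × 0.0240 = 0.02009

0.0201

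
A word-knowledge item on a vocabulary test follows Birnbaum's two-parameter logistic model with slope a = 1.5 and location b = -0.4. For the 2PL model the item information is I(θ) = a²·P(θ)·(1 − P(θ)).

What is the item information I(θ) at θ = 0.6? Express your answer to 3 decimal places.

0.336

P = 1/(1+e^{-1.5000}) = 0.8176
P(1−P) = 0.8176 × 0.1824 = 0.1491
I = a² × P(1−P) = 1.5² × 0.1491 = 0.33558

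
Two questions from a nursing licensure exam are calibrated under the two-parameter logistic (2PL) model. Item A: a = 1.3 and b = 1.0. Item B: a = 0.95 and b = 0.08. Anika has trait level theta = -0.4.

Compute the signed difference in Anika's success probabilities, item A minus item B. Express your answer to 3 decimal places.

P(theta) = 1 / (1 + exp(−a(theta − b)))
P_A = 0.1394
P_B = 0.3879
P_A − P_B = -0.2485

-0.249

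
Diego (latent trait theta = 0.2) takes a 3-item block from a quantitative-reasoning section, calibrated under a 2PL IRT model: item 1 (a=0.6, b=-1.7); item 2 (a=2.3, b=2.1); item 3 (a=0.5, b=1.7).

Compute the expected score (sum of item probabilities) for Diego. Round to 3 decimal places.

1.091

P(theta) = 1 / (1 + exp(−a(theta − b)))
P_1 = 1/(1+e^{-1.1400}) = 0.7577
P_2 = 1/(1+e^{4.3700}) = 0.0125
P_3 = 1/(1+e^{0.7500}) = 0.3208
E[score] = 0.7577 + 0.0125 + 0.3208 = 1.0910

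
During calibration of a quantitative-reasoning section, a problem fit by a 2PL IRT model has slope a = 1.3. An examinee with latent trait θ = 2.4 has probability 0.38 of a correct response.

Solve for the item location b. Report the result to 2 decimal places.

P(θ) = 1 / (1 + exp(−a(θ − b)))
logit(0.38) = ln(0.38/0.62) = -0.4895
b = θ − logit/(a) = 2.4 − (-0.4895)/1.3000 = 2.7766

2.78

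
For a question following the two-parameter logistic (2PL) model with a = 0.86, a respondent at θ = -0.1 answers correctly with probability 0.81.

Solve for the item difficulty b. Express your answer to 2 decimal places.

P(θ) = 1 / (1 + exp(−a(θ − b)))
logit(0.81) = ln(0.81/0.19) = 1.4500
b = θ − logit/(a) = -0.1 − 1.4500/0.8600 = -1.7861

-1.79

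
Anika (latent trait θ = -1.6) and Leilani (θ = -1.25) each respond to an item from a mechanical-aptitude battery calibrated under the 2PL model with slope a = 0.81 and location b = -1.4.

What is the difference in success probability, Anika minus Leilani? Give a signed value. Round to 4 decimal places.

-0.0707

P(θ) = 1 / (1 + exp(−a(θ − b)))
P(Anika) = 0.4596  [exponent -0.1620]
P(Leilani) = 0.5303  [exponent 0.1215]
Difference = 0.4596 − 0.5303 = -0.0707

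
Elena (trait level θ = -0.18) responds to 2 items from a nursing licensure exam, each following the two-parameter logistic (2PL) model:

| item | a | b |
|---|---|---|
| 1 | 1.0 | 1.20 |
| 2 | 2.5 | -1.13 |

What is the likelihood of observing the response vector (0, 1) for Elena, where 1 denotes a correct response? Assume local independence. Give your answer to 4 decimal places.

P(θ) = 1 / (1 + exp(−a(θ − b)))
P_1 = 1/(1+e^{1.3800}) = 0.2010
P_2 = 1/(1+e^{-2.3750}) = 0.9149
L = (1−P_1) × P_2 = 0.7990 × 0.9149 = 0.73100

0.7310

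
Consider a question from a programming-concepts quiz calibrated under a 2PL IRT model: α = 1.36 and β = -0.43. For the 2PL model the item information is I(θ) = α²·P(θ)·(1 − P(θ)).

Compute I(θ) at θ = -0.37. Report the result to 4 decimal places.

P = 1/(1+e^{-0.0816}) = 0.5204
P(1−P) = 0.5204 × 0.4796 = 0.2496
I = α² × P(1−P) = 1.36² × 0.2496 = 0.46163

0.4616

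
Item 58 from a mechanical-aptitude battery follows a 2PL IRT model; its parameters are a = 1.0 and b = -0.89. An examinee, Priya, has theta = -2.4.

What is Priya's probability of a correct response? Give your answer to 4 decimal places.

0.1809

P(theta) = 1 / (1 + exp(−a(theta − b)))
Exponent: 1.0 × (-2.4 − (-0.89)) = -1.5100
1/(1 + e^{1.5100}) = 0.1809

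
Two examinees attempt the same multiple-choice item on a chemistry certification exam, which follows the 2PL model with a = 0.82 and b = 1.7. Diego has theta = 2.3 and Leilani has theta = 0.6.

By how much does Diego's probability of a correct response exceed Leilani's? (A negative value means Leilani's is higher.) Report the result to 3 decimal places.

0.332

P(theta) = 1 / (1 + exp(−a(theta − b)))
P(Diego) = 0.6206  [exponent 0.4920]
P(Leilani) = 0.2886  [exponent -0.9020]
Difference = 0.6206 − 0.2886 = 0.3319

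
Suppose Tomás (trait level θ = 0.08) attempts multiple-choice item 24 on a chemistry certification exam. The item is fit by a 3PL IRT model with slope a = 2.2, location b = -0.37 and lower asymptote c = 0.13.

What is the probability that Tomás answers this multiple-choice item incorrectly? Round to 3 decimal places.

0.236

P(θ) = c + (1 − c) · 1 / (1 + exp(−a(θ − b)))
Exponent: 2.2 × (0.08 − (-0.37)) = 0.9900
1/(1 + e^{-0.9900}) = 0.7291
P = 0.13 + 0.87 × 0.7291 = 0.7643
P(incorrect) = 1 − 0.7643 = 0.2357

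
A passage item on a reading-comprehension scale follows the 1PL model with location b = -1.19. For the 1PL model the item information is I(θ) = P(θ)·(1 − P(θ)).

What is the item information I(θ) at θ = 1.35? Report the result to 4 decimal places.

0.0678

P = 1/(1+e^{-2.5400}) = 0.9269
P(1−P) = 0.9269 × 0.0731 = 0.0678
I = P(1−P) = 0.06776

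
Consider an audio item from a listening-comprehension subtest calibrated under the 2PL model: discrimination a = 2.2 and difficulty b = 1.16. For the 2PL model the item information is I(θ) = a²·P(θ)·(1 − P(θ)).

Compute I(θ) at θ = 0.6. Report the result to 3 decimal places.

P = 1/(1+e^{1.2320}) = 0.2258
P(1−P) = 0.2258 × 0.7742 = 0.1748
I = a² × P(1−P) = 2.2² × 0.1748 = 0.84619

0.846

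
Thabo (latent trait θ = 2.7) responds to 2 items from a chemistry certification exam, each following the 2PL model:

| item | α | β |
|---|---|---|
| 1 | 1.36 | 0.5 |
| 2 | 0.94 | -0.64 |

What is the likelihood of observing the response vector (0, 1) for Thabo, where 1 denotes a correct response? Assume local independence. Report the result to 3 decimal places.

0.046

P(θ) = 1 / (1 + exp(−α(θ − β)))
P_1 = 1/(1+e^{-2.9920}) = 0.9522
P_2 = 1/(1+e^{-3.1396}) = 0.9585
L = (1−P_1) × P_2 = 0.0478 × 0.9585 = 0.04581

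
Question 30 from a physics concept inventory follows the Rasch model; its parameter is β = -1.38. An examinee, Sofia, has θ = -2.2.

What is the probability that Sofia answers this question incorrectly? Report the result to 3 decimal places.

0.694

P(θ) = 1 / (1 + exp(−(θ − β)))
Exponent: (-2.2 − (-1.38)) = -0.8200
1/(1 + e^{0.8200}) = 0.3058
P = 0.3058
P(incorrect) = 1 − 0.3058 = 0.6942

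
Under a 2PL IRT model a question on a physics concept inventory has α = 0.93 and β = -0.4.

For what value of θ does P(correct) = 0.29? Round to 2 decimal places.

P(θ) = 1 / (1 + exp(−α(θ − β)))
logit = ln(0.2900/0.7100) = -0.8954
θ = β + logit/(α) = -0.4 + (-0.8954)/0.9300 = -1.3628

-1.36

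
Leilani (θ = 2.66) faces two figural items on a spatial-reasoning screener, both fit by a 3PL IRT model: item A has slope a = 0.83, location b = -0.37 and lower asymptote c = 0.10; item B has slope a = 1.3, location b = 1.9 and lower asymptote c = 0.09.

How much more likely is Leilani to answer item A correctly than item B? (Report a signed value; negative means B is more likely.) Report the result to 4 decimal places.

0.1796

P(θ) = c + (1 − c) · 1 / (1 + exp(−a(θ − b)))
P_A = 0.9327
P_B = 0.7531
P_A − P_B = 0.1796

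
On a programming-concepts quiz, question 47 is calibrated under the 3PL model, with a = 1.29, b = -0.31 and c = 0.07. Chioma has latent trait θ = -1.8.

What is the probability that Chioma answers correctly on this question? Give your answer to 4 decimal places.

0.1887

P(θ) = c + (1 − c) · 1 / (1 + exp(−a(θ − b)))
Exponent: 1.29 × (-1.8 − (-0.31)) = -1.9221
1/(1 + e^{1.9221}) = 0.1276
P = 0.07 + 0.93 × 0.1276 = 0.1887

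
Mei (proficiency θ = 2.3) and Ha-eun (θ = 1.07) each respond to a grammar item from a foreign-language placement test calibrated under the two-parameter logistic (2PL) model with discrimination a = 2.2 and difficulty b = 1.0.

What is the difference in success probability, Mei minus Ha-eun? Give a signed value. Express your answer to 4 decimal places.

0.4074

P(θ) = 1 / (1 + exp(−a(θ − b)))
P(Mei) = 0.9458  [exponent 2.8600]
P(Ha-eun) = 0.5384  [exponent 0.1540]
Difference = 0.9458 − 0.5384 = 0.4074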